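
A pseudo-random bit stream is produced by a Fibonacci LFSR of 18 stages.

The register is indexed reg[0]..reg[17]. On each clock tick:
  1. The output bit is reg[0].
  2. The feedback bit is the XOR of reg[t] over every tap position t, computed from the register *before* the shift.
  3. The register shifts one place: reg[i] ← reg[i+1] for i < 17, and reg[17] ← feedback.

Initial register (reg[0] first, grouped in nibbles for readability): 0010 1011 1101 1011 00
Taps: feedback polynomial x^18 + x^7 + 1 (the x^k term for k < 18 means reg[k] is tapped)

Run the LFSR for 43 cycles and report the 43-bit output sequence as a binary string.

k : reg_k → out_k, fb_k
0: 001010111101101100 → 0, fb=1
1: 010101111011011001 → 0, fb=1
2: 101011110110110011 → 1, fb=0
3: 010111101101100110 → 0, fb=0
4: 101111011011001100 → 1, fb=0
5: 011110110110011000 → 0, fb=1
6: 111101101100110001 → 1, fb=1
7: 111011011001100011 → 1, fb=0
8: 110110110011000110 → 1, fb=0
9: 101101100110001100 → 1, fb=1
10: 011011001100011001 → 0, fb=0
11: 110110011000110010 → 1, fb=0
12: 101100110001100100 → 1, fb=0
13: 011001100011001000 → 0, fb=0
14: 110011000110010000 → 1, fb=1
15: 100110001100100001 → 1, fb=1
16: 001100011001000011 → 0, fb=1
17: 011000110010000111 → 0, fb=1
18: 110001100100001111 → 1, fb=1
19: 100011001000011111 → 1, fb=1
20: 000110010000111111 → 0, fb=1
21: 001100100001111111 → 0, fb=0
22: 011001000011111110 → 0, fb=0
23: 110010000111111100 → 1, fb=1
24: 100100001111111001 → 1, fb=1
25: 001000011111110011 → 0, fb=1
26: 010000111111100111 → 0, fb=1
27: 100001111111001111 → 1, fb=0
28: 000011111110011110 → 0, fb=1
29: 000111111100111101 → 0, fb=1
30: 001111111001111011 → 0, fb=1
31: 011111110011110111 → 0, fb=1
32: 111111100111101111 → 1, fb=1
33: 111111001111011111 → 1, fb=1
34: 111110011110111111 → 1, fb=0
35: 111100111101111110 → 1, fb=0
36: 111001111011111100 → 1, fb=0
37: 110011110111111000 → 1, fb=0
38: 100111101111110000 → 1, fb=1
39: 001111011111100001 → 0, fb=1
40: 011110111111000011 → 0, fb=1
41: 111101111110000111 → 1, fb=0
42: 111011111100001110 → 1, fb=0

0010101111011011001100011001000011111110011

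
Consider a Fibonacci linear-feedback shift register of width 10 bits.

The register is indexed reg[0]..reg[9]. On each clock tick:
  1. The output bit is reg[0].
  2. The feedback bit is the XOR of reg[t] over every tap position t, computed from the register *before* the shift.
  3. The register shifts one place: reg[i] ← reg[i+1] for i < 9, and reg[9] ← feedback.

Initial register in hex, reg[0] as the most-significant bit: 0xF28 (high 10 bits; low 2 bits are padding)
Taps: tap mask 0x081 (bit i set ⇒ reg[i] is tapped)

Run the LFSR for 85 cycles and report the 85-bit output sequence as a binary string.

1111001010101001100110010100111110100111000010001101100100010100110111101110101011100

step | reg (before) | out | fb
   0 | 1111001010 | 1 | 1
   1 | 1110010101 | 1 | 0
   2 | 1100101010 | 1 | 1
   3 | 1001010101 | 1 | 0
   4 | 0010101010 | 0 | 0
   5 | 0101010100 | 0 | 1
   6 | 1010101001 | 1 | 1
   7 | 0101010011 | 0 | 0
   8 | 1010100110 | 1 | 0
   9 | 0101001100 | 0 | 1
  10 | 1010011001 | 1 | 1
  11 | 0100110011 | 0 | 0
  12 | 1001100110 | 1 | 0
  13 | 0011001100 | 0 | 1
  14 | 0110011001 | 0 | 0
  15 | 1100110010 | 1 | 1
  16 | 1001100101 | 1 | 0
  17 | 0011001010 | 0 | 0
  18 | 0110010100 | 0 | 1
  19 | 1100101001 | 1 | 1
  20 | 1001010011 | 1 | 1
  21 | 0010100111 | 0 | 1
  22 | 0101001111 | 0 | 1
  23 | 1010011111 | 1 | 0
  24 | 0100111110 | 0 | 1
  25 | 1001111101 | 1 | 0
  26 | 0011111010 | 0 | 0
  27 | 0111110100 | 0 | 1
  28 | 1111101001 | 1 | 1
  29 | 1111010011 | 1 | 1
  30 | 1110100111 | 1 | 0
  31 | 1101001110 | 1 | 0
  32 | 1010011100 | 1 | 0
  33 | 0100111000 | 0 | 0
  34 | 1001110000 | 1 | 1
  35 | 0011100001 | 0 | 0
  36 | 0111000010 | 0 | 0
  37 | 1110000100 | 1 | 0
  38 | 1100001000 | 1 | 1
  39 | 1000010001 | 1 | 1
  40 | 0000100011 | 0 | 0
  41 | 0001000110 | 0 | 1
  42 | 0010001101 | 0 | 1
  43 | 0100011011 | 0 | 0
  44 | 1000110110 | 1 | 0
  45 | 0001101100 | 0 | 1
  46 | 0011011001 | 0 | 0
  47 | 0110110010 | 0 | 0
  48 | 1101100100 | 1 | 0
  49 | 1011001000 | 1 | 1
  50 | 0110010001 | 0 | 0
  51 | 1100100010 | 1 | 1
  52 | 1001000101 | 1 | 0
  53 | 0010001010 | 0 | 0
  54 | 0100010100 | 0 | 1
  55 | 1000101001 | 1 | 1
  56 | 0001010011 | 0 | 0
  57 | 0010100110 | 0 | 1
  58 | 0101001101 | 0 | 1
  59 | 1010011011 | 1 | 1
  60 | 0100110111 | 0 | 1
  61 | 1001101111 | 1 | 0
  62 | 0011011110 | 0 | 1
  63 | 0110111101 | 0 | 1
  64 | 1101111011 | 1 | 1
  65 | 1011110111 | 1 | 0
  66 | 0111101110 | 0 | 1
  67 | 1111011101 | 1 | 0
  68 | 1110111010 | 1 | 1
  69 | 1101110101 | 1 | 0
  70 | 1011101010 | 1 | 1
  71 | 0111010101 | 0 | 1
  72 | 1110101011 | 1 | 1
  73 | 1101010111 | 1 | 0
  74 | 1010101110 | 1 | 0
  75 | 0101011100 | 0 | 1
  76 | 1010111001 | 1 | 1
  77 | 0101110011 | 0 | 0
  78 | 1011100110 | 1 | 0
  79 | 0111001100 | 0 | 1
  80 | 1110011001 | 1 | 1
  81 | 1100110011 | 1 | 1
  82 | 1001100111 | 1 | 0
  83 | 0011001110 | 0 | 1
  84 | 0110011101 | 0 | 1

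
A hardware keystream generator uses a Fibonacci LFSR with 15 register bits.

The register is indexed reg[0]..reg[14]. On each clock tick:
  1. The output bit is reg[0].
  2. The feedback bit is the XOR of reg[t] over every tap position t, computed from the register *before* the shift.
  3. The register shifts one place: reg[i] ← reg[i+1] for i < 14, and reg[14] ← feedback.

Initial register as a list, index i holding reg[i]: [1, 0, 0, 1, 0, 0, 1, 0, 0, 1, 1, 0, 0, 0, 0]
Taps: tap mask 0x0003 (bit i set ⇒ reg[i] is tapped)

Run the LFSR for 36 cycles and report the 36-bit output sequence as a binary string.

step | reg (before) | out | fb
   0 | 100100100110000 | 1 | 1
   1 | 001001001100001 | 0 | 0
   2 | 010010011000010 | 0 | 1
   3 | 100100110000101 | 1 | 1
   4 | 001001100001011 | 0 | 0
   5 | 010011000010110 | 0 | 1
   6 | 100110000101101 | 1 | 1
   7 | 001100001011011 | 0 | 0
   8 | 011000010110110 | 0 | 1
   9 | 110000101101101 | 1 | 0
  10 | 100001011011010 | 1 | 1
  11 | 000010110110101 | 0 | 0
  12 | 000101101101010 | 0 | 0
  13 | 001011011010100 | 0 | 0
  14 | 010110110101000 | 0 | 1
  15 | 101101101010001 | 1 | 1
  16 | 011011010100011 | 0 | 1
  17 | 110110101000111 | 1 | 0
  18 | 101101010001110 | 1 | 1
  19 | 011010100011101 | 0 | 1
  20 | 110101000111011 | 1 | 0
  21 | 101010001110110 | 1 | 1
  22 | 010100011101101 | 0 | 1
  23 | 101000111011011 | 1 | 1
  24 | 010001110110111 | 0 | 1
  25 | 100011101101111 | 1 | 1
  26 | 000111011011111 | 0 | 0
  27 | 001110110111110 | 0 | 0
  28 | 011101101111100 | 0 | 1
  29 | 111011011111001 | 1 | 0
  30 | 110110111110010 | 1 | 0
  31 | 101101111100100 | 1 | 1
  32 | 011011111001001 | 0 | 1
  33 | 110111110010011 | 1 | 0
  34 | 101111100100110 | 1 | 1
  35 | 011111001001101 | 0 | 1

100100100110000101101101010001110110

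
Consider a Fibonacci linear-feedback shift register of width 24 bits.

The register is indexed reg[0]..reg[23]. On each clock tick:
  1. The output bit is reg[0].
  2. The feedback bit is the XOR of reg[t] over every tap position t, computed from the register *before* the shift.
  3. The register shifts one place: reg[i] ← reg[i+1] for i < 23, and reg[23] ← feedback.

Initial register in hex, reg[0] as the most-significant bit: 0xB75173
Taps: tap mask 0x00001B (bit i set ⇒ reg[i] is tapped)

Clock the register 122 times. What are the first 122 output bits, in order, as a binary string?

10110111010100010111001100010110011011110011110011101111001110110110110010111011001000000001101110100110011000010100101110

tick  register→output (feedback)
  0  101101110101000101110011→1 (0)
  1  011011101010001011100110→0 (0)
  2  110111010100010111001100→1 (0)
  3  101110101000101110011000→1 (1)
  4  011101010001011100110001→0 (0)
  5  111010100010111001100010→1 (1)
  6  110101000101110011000101→1 (1)
  7  101010001011100110001011→1 (0)
  8  010100010111001100010110→0 (0)
  9  101000101110011000101100→1 (1)
 10  010001011100110001011001→0 (1)
 11  100010111001100010110011→1 (0)
 12  000101110011000101100110→0 (1)
 13  001011100110001011001101→0 (1)
 14  010111001100010110011011→0 (1)
 15  101110011000101100110111→1 (1)
 16  011100110001011001101111→0 (0)
 17  111001100010110011011110→1 (0)
 18  110011000101100110111100→1 (1)
 19  100110001011001101111001→1 (1)
 20  001100010110011011110011→0 (1)
 21  011000101100110111100111→0 (1)
 22  110001011001101111001111→1 (0)
 23  100010110011011110011110→1 (0)
 24  000101100110111100111100→0 (1)
 25  001011001101111001111001→0 (1)
 26  010110011011110011110011→0 (1)
 27  101100110111100111100111→1 (0)
 28  011001101111001111001110→0 (1)
 29  110011011110011110011101→1 (1)
 30  100110111100111100111011→1 (1)
 31  001101111001111001110111→0 (1)
 32  011011110011110011101111→0 (0)
 33  110111100111100111011110→1 (0)
 34  101111001111001110111100→1 (1)
 35  011110011110011101111001→0 (1)
 36  111100111100111011110011→1 (1)
 37  111001111001110111100111→1 (0)
 38  110011110011101111001110→1 (1)
 39  100111100111011110011101→1 (1)
 40  001111001110111100111011→0 (0)
 41  011110011101111001110110→0 (1)
 42  111100111011110011101101→1 (1)
 43  111001110111100111011011→1 (0)
 44  110011101111001110110110→1 (1)
 45  100111011110011101101101→1 (1)
 46  001110111100111011011011→0 (0)
 47  011101111001110110110110→0 (0)
 48  111011110011101101101100→1 (1)
 49  110111100111011011011001→1 (0)
 50  101111001110110110110010→1 (1)
 51  011110011101101101100101→0 (1)
 52  111100111011011011001011→1 (1)
 53  111001110110110110010111→1 (0)
 54  110011101101101100101110→1 (1)
 55  100111011011011001011101→1 (1)
 56  001110110110110010111011→0 (0)
 57  011101101101100101110110→0 (0)
 58  111011011011001011101100→1 (1)
 59  110110110110010111011001→1 (0)
 60  101101101100101110110010→1 (0)
 61  011011011001011101100100→0 (0)
 62  110110110010111011001000→1 (0)
 63  101101100101110110010000→1 (0)
 64  011011001011101100100000→0 (0)
 65  110110010111011001000000→1 (0)
 66  101100101110110010000000→1 (0)
 67  011001011101100100000000→0 (1)
 68  110010111011001000000001→1 (1)
 69  100101110110010000000011→1 (0)
 70  001011101100100000000110→0 (1)
 71  010111011001000000001101→0 (1)
 72  101110110010000000011011→1 (1)
 73  011101100100000000110111→0 (0)
 74  111011001000000001101110→1 (1)
 75  110110010000000011011101→1 (0)
 76  101100100000000110111010→1 (0)
 77  011001000000001101110100→0 (1)
 78  110010000000011011101001→1 (1)
 79  100100000000110111010011→1 (0)
 80  001000000001101110100110→0 (0)
 81  010000000011011101001100→0 (1)
 82  100000000110111010011001→1 (1)
 83  000000001101110100110011→0 (0)
 84  000000011011101001100110→0 (0)
 85  000000110111010011001100→0 (0)
 86  000001101110100110011000→0 (0)
 87  000011011101001100110000→0 (1)
 88  000110111010011001100001→0 (0)
 89  001101110100110011000010→0 (1)
 90  011011101001100110000101→0 (0)
 91  110111010011001100001010→1 (0)
 92  101110100110011000010100→1 (1)
 93  011101001100110000101001→0 (0)
 94  111010011001100001010010→1 (1)
 95  110100110011000010100101→1 (1)
 96  101001100110000101001011→1 (1)
 97  010011001100001010010111→0 (0)
 98  100110011000010100101110→1 (1)
 99  001100110000101001011101→0 (1)
100  011001100001010010111011→0 (1)
101  110011000010100101110111→1 (1)
102  100110000101001011101111→1 (1)
103  001100001010010111011111→0 (1)
104  011000010100101110111111→0 (1)
105  110000101001011101111111→1 (0)
106  100001010010111011111110→1 (1)
107  000010100101110111111101→0 (1)
108  000101001011101111111011→0 (1)
109  001010010111011111110111→0 (1)
110  010100101110111111101111→0 (0)
111  101001011101111111011110→1 (1)
112  010010111011111110111101→0 (0)
113  100101110111111101111010→1 (0)
114  001011101111111011110100→0 (1)
115  010111011111110111101001→0 (1)
116  101110111111101111010011→1 (1)
117  011101111111011110100111→0 (0)
118  111011111110111101001110→1 (1)
119  110111111101111010011101→1 (0)
120  101111111011110100111010→1 (1)
121  011111110111101001110101→0 (1)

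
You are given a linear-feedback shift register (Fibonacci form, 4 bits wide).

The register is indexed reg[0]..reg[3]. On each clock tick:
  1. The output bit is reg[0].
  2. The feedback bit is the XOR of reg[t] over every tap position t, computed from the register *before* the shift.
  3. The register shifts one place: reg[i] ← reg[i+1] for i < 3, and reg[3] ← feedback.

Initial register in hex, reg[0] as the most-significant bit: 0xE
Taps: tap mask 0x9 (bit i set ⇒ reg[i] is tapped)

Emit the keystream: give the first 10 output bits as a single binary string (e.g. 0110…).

step | reg (before) | out | fb
   0 | 1110 | 1 | 1
   1 | 1101 | 1 | 0
   2 | 1010 | 1 | 1
   3 | 0101 | 0 | 1
   4 | 1011 | 1 | 0
   5 | 0110 | 0 | 0
   6 | 1100 | 1 | 1
   7 | 1001 | 1 | 0
   8 | 0010 | 0 | 0
   9 | 0100 | 0 | 0

1110101100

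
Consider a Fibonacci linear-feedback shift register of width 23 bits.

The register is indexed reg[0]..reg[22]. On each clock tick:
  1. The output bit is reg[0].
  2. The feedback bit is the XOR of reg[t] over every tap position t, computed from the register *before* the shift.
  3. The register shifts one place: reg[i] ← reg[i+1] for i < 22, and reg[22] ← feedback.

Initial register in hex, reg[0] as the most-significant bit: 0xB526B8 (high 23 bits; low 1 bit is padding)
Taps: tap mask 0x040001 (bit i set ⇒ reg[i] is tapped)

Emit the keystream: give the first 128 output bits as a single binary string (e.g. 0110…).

10110101001001101011100010101111001101001101011111100001011000101011101000010010010101111100101001110111000101110010110110000010

step | reg (before) | out | fb
   0 | 10110101001001101011100 | 1 | 0
   1 | 01101010010011010111000 | 0 | 1
   2 | 11010100100110101110001 | 1 | 0
   3 | 10101001001101011100010 | 1 | 1
   4 | 01010010011010111000101 | 0 | 0
   5 | 10100100110101110001010 | 1 | 1
   6 | 01001001101011100010101 | 0 | 1
   7 | 10010011010111000101011 | 1 | 1
   8 | 00100110101110001010111 | 0 | 1
   9 | 01001101011100010101111 | 0 | 0
  10 | 10011010111000101011110 | 1 | 0
  11 | 00110101110001010111100 | 0 | 1
  12 | 01101011100010101111001 | 0 | 1
  13 | 11010111000101011110011 | 1 | 0
  14 | 10101110001010111100110 | 1 | 1
  15 | 01011100010101111001101 | 0 | 0
  16 | 10111000101011110011010 | 1 | 0
  17 | 01110001010111100110100 | 0 | 1
  18 | 11100010101111001101001 | 1 | 1
  19 | 11000101011110011010011 | 1 | 0
  20 | 10001010111100110100110 | 1 | 1
  21 | 00010101111001101001101 | 0 | 0
  22 | 00101011110011010011010 | 0 | 1
  23 | 01010111100110100110101 | 0 | 1
  24 | 10101111001101001101011 | 1 | 1
  25 | 01011110011010011010111 | 0 | 1
  26 | 10111100110100110101111 | 1 | 1
  27 | 01111001101001101011111 | 0 | 1
  28 | 11110011010011010111111 | 1 | 0
  29 | 11100110100110101111110 | 1 | 0
  30 | 11001101001101011111100 | 1 | 0
  31 | 10011010011010111111000 | 1 | 0
  32 | 00110100110101111110000 | 0 | 1
  33 | 01101001101011111100001 | 0 | 0
  34 | 11010011010111111000010 | 1 | 1
  35 | 10100110101111110000101 | 1 | 1
  36 | 01001101011111100001011 | 0 | 0
  37 | 10011010111111000010110 | 1 | 0
  38 | 00110101111110000101100 | 0 | 0
  39 | 01101011111100001011000 | 0 | 1
  40 | 11010111111000010110001 | 1 | 0
  41 | 10101111110000101100010 | 1 | 1
  42 | 01011111100001011000101 | 0 | 0
  43 | 10111111000010110001010 | 1 | 1
  44 | 01111110000101100010101 | 0 | 1
  45 | 11111100001011000101011 | 1 | 1
  46 | 11111000010110001010111 | 1 | 0
  47 | 11110000101100010101110 | 1 | 1
  48 | 11100001011000101011101 | 1 | 0
  49 | 11000010110001010111010 | 1 | 0
  50 | 10000101100010101110100 | 1 | 0
  51 | 00001011000101011101000 | 0 | 0
  52 | 00010110001010111010000 | 0 | 1
  53 | 00101100010101110100001 | 0 | 0
  54 | 01011000101011101000010 | 0 | 0
  55 | 10110001010111010000100 | 1 | 1
  56 | 01100010101110100001001 | 0 | 0
  57 | 11000101011101000010010 | 1 | 0
  58 | 10001010111010000100100 | 1 | 1
  59 | 00010101110100001001001 | 0 | 0
  60 | 00101011101000010010010 | 0 | 1
  61 | 01010111010000100100101 | 0 | 0
  62 | 10101110100001001001010 | 1 | 1
  63 | 01011101000010010010101 | 0 | 1
  64 | 10111010000100100101011 | 1 | 1
  65 | 01110100001001001010111 | 0 | 1
  66 | 11101000010010010101111 | 1 | 1
  67 | 11010000100100101011111 | 1 | 0
  68 | 10100001001001010111110 | 1 | 0
  69 | 01000010010010101111100 | 0 | 1
  70 | 10000100100101011111001 | 1 | 0
  71 | 00001001001010111110010 | 0 | 1
  72 | 00010010010101111100101 | 0 | 0
  73 | 00100100101011111001010 | 0 | 0
  74 | 01001001010111110010100 | 0 | 1
  75 | 10010010101111100101001 | 1 | 1
  76 | 00100101011111001010011 | 0 | 1
  77 | 01001010111110010100111 | 0 | 0
  78 | 10010101111100101001110 | 1 | 1
  79 | 00101011111001010011101 | 0 | 1
  80 | 01010111110010100111011 | 0 | 1
  81 | 10101111100101001110111 | 1 | 0
  82 | 01011111001010011101110 | 0 | 0
  83 | 10111110010100111011100 | 1 | 0
  84 | 01111100101001110111000 | 0 | 1
  85 | 11111001010011101110001 | 1 | 0
  86 | 11110010100111011100010 | 1 | 1
  87 | 11100101001110111000101 | 1 | 1
  88 | 11001010011101110001011 | 1 | 1
  89 | 10010100111011100010111 | 1 | 0
  90 | 00101001110111000101110 | 0 | 0
  91 | 01010011101110001011100 | 0 | 1
  92 | 10100111011100010111001 | 1 | 0
  93 | 01001110111000101110010 | 0 | 1
  94 | 10011101110001011100101 | 1 | 1
  95 | 00111011100010111001011 | 0 | 0
  96 | 01110111000101110010110 | 0 | 1
  97 | 11101110001011100101101 | 1 | 1
  98 | 11011100010111001011011 | 1 | 0
  99 | 10111000101110010110110 | 1 | 0
 100 | 01110001011100101101100 | 0 | 0
 101 | 11100010111001011011000 | 1 | 0
 102 | 11000101110010110110000 | 1 | 0
 103 | 10001011100101101100000 | 1 | 1
 104 | 00010111001011011000001 | 0 | 0
 105 | 00101110010110110000010 | 0 | 0
 106 | 01011100101101100000100 | 0 | 0
 107 | 10111001011011000001000 | 1 | 1
 108 | 01110010110110000010001 | 0 | 1
 109 | 11100101101100000100011 | 1 | 1
 110 | 11001011011000001000111 | 1 | 1
 111 | 10010110110000010001111 | 1 | 1
 112 | 00101101100000100011111 | 0 | 1
 113 | 01011011000001000111111 | 0 | 1
 114 | 10110110000010001111111 | 1 | 0
 115 | 01101100000100011111110 | 0 | 1
 116 | 11011000001000111111101 | 1 | 0
 117 | 10110000010001111111010 | 1 | 0
 118 | 01100000100011111110100 | 0 | 1
 119 | 11000001000111111101001 | 1 | 1
 120 | 10000010001111111010011 | 1 | 0
 121 | 00000100011111110100110 | 0 | 0
 122 | 00001000111111101001100 | 0 | 0
 123 | 00010001111111010011000 | 0 | 1
 124 | 00100011111110100110001 | 0 | 1
 125 | 01000111111101001100011 | 0 | 0
 126 | 10001111111010011000110 | 1 | 1
 127 | 00011111110100110001101 | 0 | 0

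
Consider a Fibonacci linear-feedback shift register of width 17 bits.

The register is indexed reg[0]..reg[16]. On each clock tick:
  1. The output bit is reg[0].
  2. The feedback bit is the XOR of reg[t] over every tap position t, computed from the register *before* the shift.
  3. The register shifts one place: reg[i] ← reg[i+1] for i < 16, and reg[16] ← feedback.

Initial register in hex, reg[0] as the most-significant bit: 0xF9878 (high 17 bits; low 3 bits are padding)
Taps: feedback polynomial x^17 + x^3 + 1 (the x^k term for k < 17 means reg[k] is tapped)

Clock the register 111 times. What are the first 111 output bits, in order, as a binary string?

step | reg (before) | out | fb
   0 | 11111001100001111 | 1 | 0
   1 | 11110011000011110 | 1 | 0
   2 | 11100110000111100 | 1 | 1
   3 | 11001100001111001 | 1 | 1
   4 | 10011000011110011 | 1 | 0
   5 | 00110000111100110 | 0 | 1
   6 | 01100001111001101 | 0 | 0
   7 | 11000011110011010 | 1 | 1
   8 | 10000111100110101 | 1 | 1
   9 | 00001111001101011 | 0 | 0
  10 | 00011110011010110 | 0 | 1
  11 | 00111100110101101 | 0 | 1
  12 | 01111001101011011 | 0 | 1
  13 | 11110011010110111 | 1 | 0
  14 | 11100110101101110 | 1 | 1
  15 | 11001101011011101 | 1 | 1
  16 | 10011010110111011 | 1 | 0
  17 | 00110101101110110 | 0 | 1
  18 | 01101011011101101 | 0 | 0
  19 | 11010110111011010 | 1 | 0
  20 | 10101101110110100 | 1 | 1
  21 | 01011011101101001 | 0 | 1
  22 | 10110111011010011 | 1 | 0
  23 | 01101110110100110 | 0 | 0
  24 | 11011101101001100 | 1 | 0
  25 | 10111011010011000 | 1 | 0
  26 | 01110110100110000 | 0 | 1
  27 | 11101101001100001 | 1 | 1
  28 | 11011010011000011 | 1 | 0
  29 | 10110100110000110 | 1 | 0
  30 | 01101001100001100 | 0 | 0
  31 | 11010011000011000 | 1 | 0
  32 | 10100110000110000 | 1 | 1
  33 | 01001100001100001 | 0 | 0
  34 | 10011000011000010 | 1 | 0
  35 | 00110000110000100 | 0 | 1
  36 | 01100001100001001 | 0 | 0
  37 | 11000011000010010 | 1 | 1
  38 | 10000110000100101 | 1 | 1
  39 | 00001100001001011 | 0 | 0
  40 | 00011000010010110 | 0 | 1
  41 | 00110000100101101 | 0 | 1
  42 | 01100001001011011 | 0 | 0
  43 | 11000010010110110 | 1 | 1
  44 | 10000100101101101 | 1 | 1
  45 | 00001001011011011 | 0 | 0
  46 | 00010010110110110 | 0 | 1
  47 | 00100101101101101 | 0 | 0
  48 | 01001011011011010 | 0 | 0
  49 | 10010110110110100 | 1 | 0
  50 | 00101101101101000 | 0 | 0
  51 | 01011011011010000 | 0 | 1
  52 | 10110110110100001 | 1 | 0
  53 | 01101101101000010 | 0 | 0
  54 | 11011011010000100 | 1 | 0
  55 | 10110110100001000 | 1 | 0
  56 | 01101101000010000 | 0 | 0
  57 | 11011010000100000 | 1 | 0
  58 | 10110100001000000 | 1 | 0
  59 | 01101000010000000 | 0 | 0
  60 | 11010000100000000 | 1 | 0
  61 | 10100001000000000 | 1 | 1
  62 | 01000010000000001 | 0 | 0
  63 | 10000100000000010 | 1 | 1
  64 | 00001000000000101 | 0 | 0
  65 | 00010000000001010 | 0 | 1
  66 | 00100000000010101 | 0 | 0
  67 | 01000000000101010 | 0 | 0
  68 | 10000000001010100 | 1 | 1
  69 | 00000000010101001 | 0 | 0
  70 | 00000000101010010 | 0 | 0
  71 | 00000001010100100 | 0 | 0
  72 | 00000010101001000 | 0 | 0
  73 | 00000101010010000 | 0 | 0
  74 | 00001010100100000 | 0 | 0
  75 | 00010101001000000 | 0 | 1
  76 | 00101010010000001 | 0 | 0
  77 | 01010100100000010 | 0 | 1
  78 | 10101001000000101 | 1 | 1
  79 | 01010010000001011 | 0 | 1
  80 | 10100100000010111 | 1 | 1
  81 | 01001000000101111 | 0 | 0
  82 | 10010000001011110 | 1 | 0
  83 | 00100000010111100 | 0 | 0
  84 | 01000000101111000 | 0 | 0
  85 | 10000001011110000 | 1 | 1
  86 | 00000010111100001 | 0 | 0
  87 | 00000101111000010 | 0 | 0
  88 | 00001011110000100 | 0 | 0
  89 | 00010111100001000 | 0 | 1
  90 | 00101111000010001 | 0 | 0
  91 | 01011110000100010 | 0 | 1
  92 | 10111100001000101 | 1 | 0
  93 | 01111000010001010 | 0 | 1
  94 | 11110000100010101 | 1 | 0
  95 | 11100001000101010 | 1 | 1
  96 | 11000010001010101 | 1 | 1
  97 | 10000100010101011 | 1 | 1
  98 | 00001000101010111 | 0 | 0
  99 | 00010001010101110 | 0 | 1
 100 | 00100010101011101 | 0 | 0
 101 | 01000101010111010 | 0 | 0
 102 | 10001010101110100 | 1 | 1
 103 | 00010101011101001 | 0 | 1
 104 | 00101010111010011 | 0 | 0
 105 | 01010101110100110 | 0 | 1
 106 | 10101011101001101 | 1 | 1
 107 | 01010111010011011 | 0 | 1
 108 | 10101110100110111 | 1 | 1
 109 | 01011101001101111 | 0 | 1
 110 | 10111010011011111 | 1 | 0

111110011000011110011010110111011010011000011000010010110110110100001000000000101010010000001011110000100010101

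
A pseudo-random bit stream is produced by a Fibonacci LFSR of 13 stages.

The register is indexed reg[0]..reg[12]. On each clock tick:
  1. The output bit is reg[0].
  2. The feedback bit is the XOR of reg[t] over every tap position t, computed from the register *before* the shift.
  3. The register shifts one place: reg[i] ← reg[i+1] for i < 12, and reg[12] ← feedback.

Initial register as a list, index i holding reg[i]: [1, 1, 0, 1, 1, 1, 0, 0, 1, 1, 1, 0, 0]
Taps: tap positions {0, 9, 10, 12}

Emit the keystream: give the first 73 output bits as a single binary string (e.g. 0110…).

1101110011100111101100111010001010111110001000101111111000100001011100000

k : reg_k → out_k, fb_k
0: 1101110011100 → 1, fb=1
1: 1011100111001 → 1, fb=1
2: 0111001110011 → 0, fb=1
3: 1110011100111 → 1, fb=1
4: 1100111001111 → 1, fb=0
5: 1001110011110 → 1, fb=1
6: 0011100111101 → 0, fb=1
7: 0111001111011 → 0, fb=0
8: 1110011110110 → 1, fb=0
9: 1100111101100 → 1, fb=1
10: 1001111011001 → 1, fb=1
11: 0011110110011 → 0, fb=1
12: 0111101100111 → 0, fb=0
13: 1111011001110 → 1, fb=1
14: 1110110011101 → 1, fb=0
15: 1101100111010 → 1, fb=0
16: 1011001110100 → 1, fb=0
17: 0110011101000 → 0, fb=1
18: 1100111010001 → 1, fb=0
19: 1001110100010 → 1, fb=1
20: 0011101000101 → 0, fb=0
21: 0111010001010 → 0, fb=1
22: 1110100010101 → 1, fb=1
23: 1101000101011 → 1, fb=1
24: 1010001010111 → 1, fb=1
25: 0100010101111 → 0, fb=1
26: 1000101011111 → 1, fb=0
27: 0001010111110 → 0, fb=0
28: 0010101111100 → 0, fb=0
29: 0101011111000 → 0, fb=1
30: 1010111110001 → 1, fb=0
31: 0101111100010 → 0, fb=0
32: 1011111000100 → 1, fb=0
33: 0111110001000 → 0, fb=1
34: 1111100010001 → 1, fb=0
35: 1111000100010 → 1, fb=1
36: 1110001000101 → 1, fb=1
37: 1100010001011 → 1, fb=1
38: 1000100010111 → 1, fb=1
39: 0001000101111 → 0, fb=1
40: 0010001011111 → 0, fb=1
41: 0100010111111 → 0, fb=1
42: 1000101111111 → 1, fb=0
43: 0001011111110 → 0, fb=0
44: 0010111111100 → 0, fb=0
45: 0101111111000 → 0, fb=1
46: 1011111110001 → 1, fb=0
47: 0111111100010 → 0, fb=0
48: 1111111000100 → 1, fb=0
49: 1111110001000 → 1, fb=0
50: 1111100010000 → 1, fb=1
51: 1111000100001 → 1, fb=0
52: 1110001000010 → 1, fb=1
53: 1100010000101 → 1, fb=1
54: 1000100001011 → 1, fb=1
55: 0001000010111 → 0, fb=0
56: 0010000101110 → 0, fb=0
57: 0100001011100 → 0, fb=0
58: 1000010111000 → 1, fb=0
59: 0000101110000 → 0, fb=0
60: 0001011100000 → 0, fb=0
61: 0010111000000 → 0, fb=0
62: 0101110000000 → 0, fb=0
63: 1011100000000 → 1, fb=1
64: 0111000000001 → 0, fb=1
65: 1110000000011 → 1, fb=0
66: 1100000000110 → 1, fb=0
67: 1000000001100 → 1, fb=1
68: 0000000011001 → 0, fb=0
69: 0000000110010 → 0, fb=0
70: 0000001100100 → 0, fb=1
71: 0000011001001 → 0, fb=0
72: 0000110010010 → 0, fb=0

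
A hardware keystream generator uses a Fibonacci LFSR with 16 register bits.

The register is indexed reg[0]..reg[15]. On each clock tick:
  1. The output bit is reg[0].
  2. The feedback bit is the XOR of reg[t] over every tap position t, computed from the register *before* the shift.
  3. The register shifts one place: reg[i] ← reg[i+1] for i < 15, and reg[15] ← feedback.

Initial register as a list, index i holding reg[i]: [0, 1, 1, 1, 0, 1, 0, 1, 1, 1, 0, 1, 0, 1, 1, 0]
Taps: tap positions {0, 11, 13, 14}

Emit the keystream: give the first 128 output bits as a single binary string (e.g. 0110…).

01110101110101101011100101101010001001011001000010010110011100010110101011001101110011101101010011000000111100010010010001001000

step | reg (before) | out | fb
   0 | 0111010111010110 | 0 | 1
   1 | 1110101110101101 | 1 | 0
   2 | 1101011101011010 | 1 | 1
   3 | 1010111010110101 | 1 | 1
   4 | 0101110101101011 | 0 | 1
   5 | 1011101011010111 | 1 | 0
   6 | 0111010110101110 | 0 | 0
   7 | 1110101101011100 | 1 | 1
   8 | 1101011010111001 | 1 | 0
   9 | 1010110101110010 | 1 | 1
  10 | 0101101011100101 | 0 | 1
  11 | 1011010111001011 | 1 | 0
  12 | 0110101110010110 | 0 | 1
  13 | 1101011100101101 | 1 | 0
  14 | 1010111001011010 | 1 | 1
  15 | 0101110010110101 | 0 | 0
  16 | 1011100101101010 | 1 | 0
  17 | 0111001011010100 | 0 | 0
  18 | 1110010110101000 | 1 | 1
  19 | 1100101101010001 | 1 | 0
  20 | 1001011010100010 | 1 | 0
  21 | 0010110101000100 | 0 | 1
  22 | 0101101010001001 | 0 | 0
  23 | 1011010100010010 | 1 | 1
  24 | 0110101000100101 | 0 | 1
  25 | 1101010001001011 | 1 | 0
  26 | 1010100010010110 | 1 | 0
  27 | 0101000100101100 | 0 | 1
  28 | 1010001001011001 | 1 | 0
  29 | 0100010010110010 | 0 | 0
  30 | 1000100101100100 | 1 | 0
  31 | 0001001011001000 | 0 | 0
  32 | 0010010110010000 | 0 | 1
  33 | 0100101100100001 | 0 | 0
  34 | 1001011001000010 | 1 | 0
  35 | 0010110010000100 | 0 | 1
  36 | 0101100100001001 | 0 | 0
  37 | 1011001000010010 | 1 | 1
  38 | 0110010000100101 | 0 | 1
  39 | 1100100001001011 | 1 | 0
  40 | 1001000010010110 | 1 | 0
  41 | 0010000100101100 | 0 | 1
  42 | 0100001001011001 | 0 | 1
  43 | 1000010010110011 | 1 | 1
  44 | 0000100101100111 | 0 | 0
  45 | 0001001011001110 | 0 | 0
  46 | 0010010110011100 | 0 | 0
  47 | 0100101100111000 | 0 | 1
  48 | 1001011001110001 | 1 | 0
  49 | 0010110011100010 | 0 | 1
  50 | 0101100111000101 | 0 | 1
  51 | 1011001110001011 | 1 | 0
  52 | 0110011100010110 | 0 | 1
  53 | 1100111000101101 | 1 | 0
  54 | 1001110001011010 | 1 | 1
  55 | 0011100010110101 | 0 | 0
  56 | 0111000101101010 | 0 | 1
  57 | 1110001011010101 | 1 | 1
  58 | 1100010110101011 | 1 | 0
  59 | 1000101101010110 | 1 | 0
  60 | 0001011010101100 | 0 | 1
  61 | 0010110101011001 | 0 | 1
  62 | 0101101010110011 | 0 | 0
  63 | 1011010101100110 | 1 | 1
  64 | 0110101011001101 | 0 | 1
  65 | 1101010110011011 | 1 | 1
  66 | 1010101100110111 | 1 | 0
  67 | 0101011001101110 | 0 | 0
  68 | 1010110011011100 | 1 | 1
  69 | 0101100110111001 | 0 | 1
  70 | 1011001101110011 | 1 | 1
  71 | 0110011011100111 | 0 | 0
  72 | 1100110111001110 | 1 | 1
  73 | 1001101110011101 | 1 | 1
  74 | 0011011100111011 | 0 | 0
  75 | 0110111001110110 | 0 | 1
  76 | 1101110011101101 | 1 | 0
  77 | 1011100111011010 | 1 | 1
  78 | 0111001110110101 | 0 | 0
  79 | 1110011101101010 | 1 | 0
  80 | 1100111011010100 | 1 | 1
  81 | 1001110110101001 | 1 | 1
  82 | 0011101101010011 | 0 | 0
  83 | 0111011010100110 | 0 | 0
  84 | 1110110101001100 | 1 | 0
  85 | 1101101010011000 | 1 | 0
  86 | 1011010100110000 | 1 | 0
  87 | 0110101001100000 | 0 | 0
  88 | 1101010011000000 | 1 | 1
  89 | 1010100110000001 | 1 | 1
  90 | 0101001100000011 | 0 | 1
  91 | 1010011000000111 | 1 | 1
  92 | 0100110000001111 | 0 | 0
  93 | 1001100000011110 | 1 | 0
  94 | 0011000000111100 | 0 | 0
  95 | 0110000001111000 | 0 | 1
  96 | 1100000011110001 | 1 | 0
  97 | 1000000111100010 | 1 | 0
  98 | 0000001111000100 | 0 | 1
  99 | 0000011110001001 | 0 | 0
 100 | 0000111100010010 | 0 | 0
 101 | 0001111000100100 | 0 | 1
 102 | 0011110001001001 | 0 | 0
 103 | 0111100010010010 | 0 | 0
 104 | 1111000100100100 | 1 | 0
 105 | 1110001001001000 | 1 | 1
 106 | 1100010010010001 | 1 | 0
 107 | 1000100100100010 | 1 | 0
 108 | 0001001001000100 | 0 | 1
 109 | 0010010010001001 | 0 | 0
 110 | 0100100100010010 | 0 | 0
 111 | 1001001000100100 | 1 | 0
 112 | 0010010001001000 | 0 | 0
 113 | 0100100010010000 | 0 | 1
 114 | 1001000100100001 | 1 | 1
 115 | 0010001001000011 | 0 | 1
 116 | 0100010010000111 | 0 | 0
 117 | 1000100100001110 | 1 | 1
 118 | 0001001000011101 | 0 | 0
 119 | 0010010000111010 | 0 | 0
 120 | 0100100001110100 | 0 | 0
 121 | 1001000011101000 | 1 | 1
 122 | 0010000111010001 | 0 | 1
 123 | 0100001110100011 | 0 | 1
 124 | 1000011101000111 | 1 | 1
 125 | 0000111010001111 | 0 | 0
 126 | 0001110100011110 | 0 | 1
 127 | 0011101000111101 | 0 | 0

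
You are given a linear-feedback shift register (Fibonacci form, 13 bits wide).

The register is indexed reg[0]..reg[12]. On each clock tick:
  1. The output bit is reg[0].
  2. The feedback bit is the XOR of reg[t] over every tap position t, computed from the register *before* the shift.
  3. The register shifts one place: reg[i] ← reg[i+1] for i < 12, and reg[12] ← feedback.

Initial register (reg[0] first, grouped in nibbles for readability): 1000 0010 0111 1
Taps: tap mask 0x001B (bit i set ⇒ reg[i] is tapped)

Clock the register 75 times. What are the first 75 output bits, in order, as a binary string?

tick  register→output (feedback)
  0  1000001001111→1 (1)
  1  0000010011111→0 (0)
  2  0000100111110→0 (1)
  3  0001001111101→0 (1)
  4  0010011111011→0 (0)
  5  0100111110110→0 (0)
  6  1001111101100→1 (1)
  7  0011111011001→0 (0)
  8  0111110110010→0 (1)
  9  1111101100101→1 (0)
 10  1111011001010→1 (1)
 11  1110110010101→1 (1)
 12  1101100101011→1 (0)
 13  1011001010110→1 (0)
 14  0110010101100→0 (1)
 15  1100101011001→1 (1)
 16  1001010110011→1 (0)
 17  0010101100110→0 (1)
 18  0101011001101→0 (0)
 19  1010110011010→1 (0)
 20  0101100110100→0 (1)
 21  1011001101001→1 (0)
 22  0110011010010→0 (1)
 23  1100110100101→1 (1)
 24  1001101001011→1 (1)
 25  0011010010111→0 (1)
 26  0110100101111→0 (0)
 27  1101001011110→1 (1)
 28  1010010111101→1 (1)
 29  0100101111011→0 (0)
 30  1001011110110→1 (0)
 31  0010111101100→0 (1)
 32  0101111011001→0 (1)
 33  1011110110011→1 (1)
 34  0111101100111→0 (1)
 35  1111011001111→1 (1)
 36  1110110011111→1 (1)
 37  1101100111111→1 (0)
 38  1011001111110→1 (0)
 39  0110011111100→0 (1)
 40  1100111111001→1 (1)
 41  1001111110011→1 (1)
 42  0011111100111→0 (0)
 43  0111111001110→0 (1)
 44  1111110011101→1 (0)
 45  1111100111010→1 (0)
 46  1111001110100→1 (1)
 47  1110011101001→1 (0)
 48  1100111010010→1 (1)
 49  1001110100101→1 (1)
 50  0011101001011→0 (0)
 51  0111010010110→0 (0)
 52  1110100101100→1 (1)
 53  1101001011001→1 (1)
 54  1010010110011→1 (1)
 55  0100101100111→0 (0)
 56  1001011001110→1 (0)
 57  0010110011100→0 (1)
 58  0101100111001→0 (1)
 59  1011001110011→1 (0)
 60  0110011100110→0 (1)
 61  1100111001101→1 (1)
 62  1001110011011→1 (1)
 63  0011100110111→0 (0)
 64  0111001101110→0 (0)
 65  1110011011100→1 (0)
 66  1100110111000→1 (1)
 67  1001101110001→1 (1)
 68  0011011100011→0 (1)
 69  0110111000111→0 (0)
 70  1101110001110→1 (0)
 71  1011100011100→1 (1)
 72  0111000111001→0 (0)
 73  1110001110010→1 (0)
 74  1100011100100→1 (0)

100000100111110110010101100110100101111011001111110011101001011001110011011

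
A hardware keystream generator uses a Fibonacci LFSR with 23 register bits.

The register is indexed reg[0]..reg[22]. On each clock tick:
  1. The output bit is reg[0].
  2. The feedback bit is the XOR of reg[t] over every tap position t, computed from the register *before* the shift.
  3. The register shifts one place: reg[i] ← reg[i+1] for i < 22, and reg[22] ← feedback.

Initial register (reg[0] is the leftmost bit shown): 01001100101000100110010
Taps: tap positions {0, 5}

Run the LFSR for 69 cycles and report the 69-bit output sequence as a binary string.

step | reg (before) | out | fb
   0 | 01001100101000100110010 | 0 | 1
   1 | 10011001010001001100101 | 1 | 1
   2 | 00110010100010011001011 | 0 | 0
   3 | 01100101000100110010110 | 0 | 1
   4 | 11001010001001100101101 | 1 | 1
   5 | 10010100010011001011011 | 1 | 0
   6 | 00101000100110010110110 | 0 | 0
   7 | 01010001001100101101100 | 0 | 0
   8 | 10100010011001011011000 | 1 | 1
   9 | 01000100110010110110001 | 0 | 1
  10 | 10001001100101101100011 | 1 | 1
  11 | 00010011001011011000111 | 0 | 0
  12 | 00100110010110110001110 | 0 | 1
  13 | 01001100101101100011101 | 0 | 1
  14 | 10011001011011000111011 | 1 | 1
  15 | 00110010110110001110111 | 0 | 0
  16 | 01100101101100011101110 | 0 | 1
  17 | 11001011011000111011101 | 1 | 1
  18 | 10010110110001110111011 | 1 | 0
  19 | 00101101100011101110110 | 0 | 1
  20 | 01011011000111011101101 | 0 | 0
  21 | 10110110001110111011010 | 1 | 0
  22 | 01101100011101110110100 | 0 | 1
  23 | 11011000111011101101001 | 1 | 1
  24 | 10110001110111011010011 | 1 | 1
  25 | 01100011101110110100111 | 0 | 0
  26 | 11000111011101101001110 | 1 | 0
  27 | 10001110111011010011100 | 1 | 0
  28 | 00011101110110100111000 | 0 | 1
  29 | 00111011101101001110001 | 0 | 0
  30 | 01110111011010011100010 | 0 | 1
  31 | 11101110110100111000101 | 1 | 0
  32 | 11011101101001110001010 | 1 | 0
  33 | 10111011010011100010100 | 1 | 1
  34 | 01110110100111000101001 | 0 | 1
  35 | 11101101001110001010011 | 1 | 0
  36 | 11011010011100010100110 | 1 | 1
  37 | 10110100111000101001101 | 1 | 0
  38 | 01101001110001010011010 | 0 | 0
  39 | 11010011100010100110100 | 1 | 1
  40 | 10100111000101001101001 | 1 | 0
  41 | 01001110001010011010010 | 0 | 1
  42 | 10011100010100110100101 | 1 | 0
  43 | 00111000101001101001010 | 0 | 0
  44 | 01110001010011010010100 | 0 | 0
  45 | 11100010100110100101000 | 1 | 1
  46 | 11000101001101001010001 | 1 | 0
  47 | 10001010011010010100010 | 1 | 1
  48 | 00010100110100101000101 | 0 | 1
  49 | 00101001101001010001011 | 0 | 0
  50 | 01010011010010100010110 | 0 | 0
  51 | 10100110100101000101100 | 1 | 0
  52 | 01001101001010001011000 | 0 | 1
  53 | 10011010010100010110001 | 1 | 1
  54 | 00110100101000101100011 | 0 | 1
  55 | 01101001010001011000111 | 0 | 0
  56 | 11010010100010110001110 | 1 | 1
  57 | 10100101000101100011101 | 1 | 0
  58 | 01001010001011000111010 | 0 | 0
  59 | 10010100010110001110100 | 1 | 0
  60 | 00101000101100011101000 | 0 | 0
  61 | 01010001011000111010000 | 0 | 0
  62 | 10100010110001110100000 | 1 | 1
  63 | 01000101100011101000001 | 0 | 1
  64 | 10001011000111010000011 | 1 | 1
  65 | 00010110001110100000111 | 0 | 1
  66 | 00101100011101000001111 | 0 | 1
  67 | 01011000111010000011111 | 0 | 0
  68 | 10110001110100000111110 | 1 | 1

010011001010001001100101101100011101110110100111000101001101001010001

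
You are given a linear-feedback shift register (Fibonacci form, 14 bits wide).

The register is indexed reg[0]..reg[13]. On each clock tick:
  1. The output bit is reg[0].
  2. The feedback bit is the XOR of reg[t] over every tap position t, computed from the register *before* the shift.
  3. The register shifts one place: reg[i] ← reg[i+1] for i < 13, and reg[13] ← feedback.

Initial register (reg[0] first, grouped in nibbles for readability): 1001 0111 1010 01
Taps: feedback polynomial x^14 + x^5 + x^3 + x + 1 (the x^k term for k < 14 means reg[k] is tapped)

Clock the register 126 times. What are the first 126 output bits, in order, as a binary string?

100101111010011111000100101110111111110110110001011101011101101000101111111010111100100001101100010110010111010000111010111010

k : reg_k → out_k, fb_k
0: 10010111101001 → 1, fb=1
1: 00101111010011 → 0, fb=1
2: 01011110100111 → 0, fb=1
3: 10111101001111 → 1, fb=1
4: 01111010011111 → 0, fb=0
5: 11110100111110 → 1, fb=0
6: 11101001111100 → 1, fb=0
7: 11010011111000 → 1, fb=1
8: 10100111110001 → 1, fb=0
9: 01001111100010 → 0, fb=0
10: 10011111000100 → 1, fb=1
11: 00111110001001 → 0, fb=0
12: 01111100010010 → 0, fb=1
13: 11111000100101 → 1, fb=1
14: 11110001001011 → 1, fb=1
15: 11100010010111 → 1, fb=0
16: 11000100101110 → 1, fb=1
17: 10001001011101 → 1, fb=1
18: 00010010111011 → 0, fb=1
19: 00100101110111 → 0, fb=1
20: 01001011101111 → 0, fb=1
21: 10010111011111 → 1, fb=1
22: 00101110111111 → 0, fb=1
23: 01011101111111 → 0, fb=1
24: 10111011111111 → 1, fb=0
25: 01110111111110 → 0, fb=1
26: 11101111111101 → 1, fb=1
27: 11011111111011 → 1, fb=0
28: 10111111110110 → 1, fb=1
29: 01111111101101 → 0, fb=1
30: 11111111011011 → 1, fb=0
31: 11111110110110 → 1, fb=0
32: 11111101101100 → 1, fb=0
33: 11111011011000 → 1, fb=1
34: 11110110110001 → 1, fb=0
35: 11101101100010 → 1, fb=1
36: 11011011000101 → 1, fb=1
37: 10110110001011 → 1, fb=1
38: 01101100010111 → 0, fb=0
39: 11011000101110 → 1, fb=1
40: 10110001011101 → 1, fb=0
41: 01100010111010 → 0, fb=1
42: 11000101110101 → 1, fb=1
43: 10001011101011 → 1, fb=1
44: 00010111010111 → 0, fb=0
45: 00101110101110 → 0, fb=1
46: 01011101011101 → 0, fb=1
47: 10111010111011 → 1, fb=0
48: 01110101110110 → 0, fb=1
49: 11101011101101 → 1, fb=0
50: 11010111011010 → 1, fb=0
51: 10101110110100 → 1, fb=0
52: 01011101101000 → 0, fb=1
53: 10111011010001 → 1, fb=0
54: 01110110100010 → 0, fb=1
55: 11101101000101 → 1, fb=1
56: 11011010001011 → 1, fb=1
57: 10110100010111 → 1, fb=1
58: 01101000101111 → 0, fb=1
59: 11010001011111 → 1, fb=1
60: 10100010111111 → 1, fb=1
61: 01000101111111 → 0, fb=0
62: 10001011111110 → 1, fb=1
63: 00010111111101 → 0, fb=0
64: 00101111111010 → 0, fb=1
65: 01011111110101 → 0, fb=1
66: 10111111101011 → 1, fb=1
67: 01111111010111 → 0, fb=1
68: 11111110101111 → 1, fb=0
69: 11111101011110 → 1, fb=0
70: 11111010111100 → 1, fb=1
71: 11110101111001 → 1, fb=0
72: 11101011110010 → 1, fb=0
73: 11010111100100 → 1, fb=0
74: 10101111001000 → 1, fb=0
75: 01011110010000 → 0, fb=1
76: 10111100100001 → 1, fb=1
77: 01111001000011 → 0, fb=0
78: 11110010000110 → 1, fb=1
79: 11100100001101 → 1, fb=1
80: 11001000011011 → 1, fb=0
81: 10010000110110 → 1, fb=0
82: 00100001101100 → 0, fb=0
83: 01000011011000 → 0, fb=1
84: 10000110110001 → 1, fb=0
85: 00001101100010 → 0, fb=1
86: 00011011000101 → 0, fb=1
87: 00110110001011 → 0, fb=0
88: 01101100010110 → 0, fb=0
89: 11011000101100 → 1, fb=1
90: 10110001011001 → 1, fb=0
91: 01100010110010 → 0, fb=1
92: 11000101100101 → 1, fb=1
93: 10001011001011 → 1, fb=1
94: 00010110010111 → 0, fb=0
95: 00101100101110 → 0, fb=1
96: 01011001011101 → 0, fb=0
97: 10110010111010 → 1, fb=0
98: 01100101110100 → 0, fb=0
99: 11001011101000 → 1, fb=0
100: 10010111010000 → 1, fb=1
101: 00101110100001 → 0, fb=1
102: 01011101000011 → 0, fb=1
103: 10111010000111 → 1, fb=0
104: 01110100001110 → 0, fb=1
105: 11101000011101 → 1, fb=0
106: 11010000111010 → 1, fb=1
107: 10100001110101 → 1, fb=1
108: 01000011101011 → 0, fb=1
109: 10000111010111 → 1, fb=0
110: 00001110101110 → 0, fb=1
111: 00011101011101 → 0, fb=0
112: 00111010111010 → 0, fb=1
113: 01110101110101 → 0, fb=1
114: 11101011101011 → 1, fb=0
115: 11010111010110 → 1, fb=0
116: 10101110101100 → 1, fb=0
117: 01011101011000 → 0, fb=1
118: 10111010110001 → 1, fb=0
119: 01110101100010 → 0, fb=1
120: 11101011000101 → 1, fb=0
121: 11010110001010 → 1, fb=0
122: 10101100010100 → 1, fb=0
123: 01011000101000 → 0, fb=0
124: 10110001010000 → 1, fb=0
125: 01100010100000 → 0, fb=1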